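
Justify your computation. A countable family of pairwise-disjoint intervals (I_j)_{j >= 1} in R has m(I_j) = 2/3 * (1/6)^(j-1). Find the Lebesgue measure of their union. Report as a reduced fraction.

By countable additivity of the Lebesgue measure on pairwise disjoint measurable sets,
  m(union_{j >= 1} I_j) = sum_{j >= 1} m(I_j) = sum_{j >= 1} a * r^(j-1),
  with a = 2/3 and r = 1/6.
Since 0 < r = 1/6 < 1, the geometric series converges:
  sum_{j >= 1} a * r^(j-1) = a / (1 - r).
  = 2/3 / (1 - 1/6)
  = 2/3 / (5/6)
  = 4/5.

4/5


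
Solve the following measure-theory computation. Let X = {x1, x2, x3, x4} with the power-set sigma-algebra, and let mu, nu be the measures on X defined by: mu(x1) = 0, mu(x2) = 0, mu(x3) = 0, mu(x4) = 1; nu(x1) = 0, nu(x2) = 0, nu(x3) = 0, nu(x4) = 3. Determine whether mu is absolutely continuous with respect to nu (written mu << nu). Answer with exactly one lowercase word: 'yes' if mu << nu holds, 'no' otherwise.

mu << nu means: every nu-null measurable set is also mu-null; equivalently, for every atom x, if nu({x}) = 0 then mu({x}) = 0.
Checking each atom:
  x1: nu = 0, mu = 0 -> consistent with mu << nu.
  x2: nu = 0, mu = 0 -> consistent with mu << nu.
  x3: nu = 0, mu = 0 -> consistent with mu << nu.
  x4: nu = 3 > 0 -> no constraint.
No atom violates the condition. Therefore mu << nu.

yes


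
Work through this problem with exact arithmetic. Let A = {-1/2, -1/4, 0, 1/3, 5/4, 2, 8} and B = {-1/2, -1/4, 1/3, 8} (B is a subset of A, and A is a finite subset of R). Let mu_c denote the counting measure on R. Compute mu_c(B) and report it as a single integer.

Counting measure assigns mu_c(E) = |E| (number of elements) when E is finite.
B has 4 element(s), so mu_c(B) = 4.

4


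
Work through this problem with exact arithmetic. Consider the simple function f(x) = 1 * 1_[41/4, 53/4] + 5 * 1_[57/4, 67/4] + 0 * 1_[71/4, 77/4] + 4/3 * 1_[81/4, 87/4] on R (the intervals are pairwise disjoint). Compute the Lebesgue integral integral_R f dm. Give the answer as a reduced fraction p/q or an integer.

For a simple function f = sum_i c_i * 1_{A_i} with disjoint A_i,
  integral f dm = sum_i c_i * m(A_i).
Lengths of the A_i:
  m(A_1) = 53/4 - 41/4 = 3.
  m(A_2) = 67/4 - 57/4 = 5/2.
  m(A_3) = 77/4 - 71/4 = 3/2.
  m(A_4) = 87/4 - 81/4 = 3/2.
Contributions c_i * m(A_i):
  (1) * (3) = 3.
  (5) * (5/2) = 25/2.
  (0) * (3/2) = 0.
  (4/3) * (3/2) = 2.
Total: 3 + 25/2 + 0 + 2 = 35/2.

35/2


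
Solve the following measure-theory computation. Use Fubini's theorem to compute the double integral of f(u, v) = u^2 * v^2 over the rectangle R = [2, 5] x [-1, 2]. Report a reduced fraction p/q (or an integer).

f(u, v) is a tensor product of a function of u and a function of v, and both factors are bounded continuous (hence Lebesgue integrable) on the rectangle, so Fubini's theorem applies:
  integral_R f d(m x m) = (integral_a1^b1 u^2 du) * (integral_a2^b2 v^2 dv).
Inner integral in u: integral_{2}^{5} u^2 du = (5^3 - 2^3)/3
  = 39.
Inner integral in v: integral_{-1}^{2} v^2 dv = (2^3 - (-1)^3)/3
  = 3.
Product: (39) * (3) = 117.

117


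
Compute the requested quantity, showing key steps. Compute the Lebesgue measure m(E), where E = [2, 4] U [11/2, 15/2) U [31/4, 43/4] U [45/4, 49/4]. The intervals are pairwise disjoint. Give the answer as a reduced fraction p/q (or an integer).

For pairwise disjoint intervals, m(union_i I_i) = sum_i m(I_i),
and m is invariant under swapping open/closed endpoints (single points have measure 0).
So m(E) = sum_i (b_i - a_i).
  I_1 has length 4 - 2 = 2.
  I_2 has length 15/2 - 11/2 = 2.
  I_3 has length 43/4 - 31/4 = 3.
  I_4 has length 49/4 - 45/4 = 1.
Summing:
  m(E) = 2 + 2 + 3 + 1 = 8.

8


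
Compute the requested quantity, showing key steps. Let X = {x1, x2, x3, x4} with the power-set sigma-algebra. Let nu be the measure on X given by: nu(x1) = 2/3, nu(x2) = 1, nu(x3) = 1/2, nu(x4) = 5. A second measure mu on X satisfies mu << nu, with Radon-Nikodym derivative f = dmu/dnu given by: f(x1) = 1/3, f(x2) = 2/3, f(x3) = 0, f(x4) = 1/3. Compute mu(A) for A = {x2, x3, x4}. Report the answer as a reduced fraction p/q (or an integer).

By the defining property of the Radon-Nikodym derivative, for every measurable set A,
  mu(A) = integral_A f dnu.
Since nu is a discrete measure concentrated on the atoms of X, the integral over A reduces to the sum
  mu(A) = sum_{x in A} f(x) * nu({x}).
Computing each term:
  x2: f(x2) * nu(x2) = 2/3 * 1 = 2/3.
  x3: f(x3) * nu(x3) = 0 * 1/2 = 0.
  x4: f(x4) * nu(x4) = 1/3 * 5 = 5/3.
Summing: mu(A) = 2/3 + 0 + 5/3 = 7/3.

7/3


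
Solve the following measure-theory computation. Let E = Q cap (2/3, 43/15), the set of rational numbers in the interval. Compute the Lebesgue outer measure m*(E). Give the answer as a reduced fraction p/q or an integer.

Q cap (2/3, 43/15) is countable; list its elements as q_1, q_2, ... . Fix eps > 0 and cover the k-th point by an interval of length eps * 2^(-k). The cover has total length eps * sum_{k>=1} 2^(-k) = eps, so by definition of outer measure m*(Q cap (2/3, 43/15)) <= eps. Since eps was arbitrary and m* >= 0, the outer measure is 0.

0


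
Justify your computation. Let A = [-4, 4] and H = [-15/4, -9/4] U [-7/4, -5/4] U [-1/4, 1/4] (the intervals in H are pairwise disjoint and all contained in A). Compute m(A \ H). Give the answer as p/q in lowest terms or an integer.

The ambient interval has length m(A) = 4 - (-4) = 8.
Since the holes are disjoint and sit inside A, by finite additivity
  m(H) = sum_i (b_i - a_i), and m(A \ H) = m(A) - m(H).
Computing the hole measures:
  m(H_1) = -9/4 - (-15/4) = 3/2.
  m(H_2) = -5/4 - (-7/4) = 1/2.
  m(H_3) = 1/4 - (-1/4) = 1/2.
Summed: m(H) = 3/2 + 1/2 + 1/2 = 5/2.
So m(A \ H) = 8 - 5/2 = 11/2.

11/2


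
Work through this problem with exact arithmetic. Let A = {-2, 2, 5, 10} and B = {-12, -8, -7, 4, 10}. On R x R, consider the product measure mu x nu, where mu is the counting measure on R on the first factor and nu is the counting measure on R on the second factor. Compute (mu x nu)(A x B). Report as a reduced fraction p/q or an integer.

For a measurable rectangle A x B, the product measure satisfies
  (mu x nu)(A x B) = mu(A) * nu(B).
  mu(A) = 4.
  nu(B) = 5.
  (mu x nu)(A x B) = 4 * 5 = 20.

20


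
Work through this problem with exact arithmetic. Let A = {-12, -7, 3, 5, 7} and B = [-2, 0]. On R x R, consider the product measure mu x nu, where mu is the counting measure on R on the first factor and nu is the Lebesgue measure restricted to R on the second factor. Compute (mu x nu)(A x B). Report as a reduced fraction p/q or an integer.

For a measurable rectangle A x B, the product measure satisfies
  (mu x nu)(A x B) = mu(A) * nu(B).
  mu(A) = 5.
  nu(B) = 2.
  (mu x nu)(A x B) = 5 * 2 = 10.

10


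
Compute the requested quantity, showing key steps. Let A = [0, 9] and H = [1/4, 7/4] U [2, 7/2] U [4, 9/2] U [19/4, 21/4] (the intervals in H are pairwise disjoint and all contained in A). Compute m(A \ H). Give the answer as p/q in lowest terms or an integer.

The ambient interval has length m(A) = 9 - 0 = 9.
Since the holes are disjoint and sit inside A, by finite additivity
  m(H) = sum_i (b_i - a_i), and m(A \ H) = m(A) - m(H).
Computing the hole measures:
  m(H_1) = 7/4 - 1/4 = 3/2.
  m(H_2) = 7/2 - 2 = 3/2.
  m(H_3) = 9/2 - 4 = 1/2.
  m(H_4) = 21/4 - 19/4 = 1/2.
Summed: m(H) = 3/2 + 3/2 + 1/2 + 1/2 = 4.
So m(A \ H) = 9 - 4 = 5.

5


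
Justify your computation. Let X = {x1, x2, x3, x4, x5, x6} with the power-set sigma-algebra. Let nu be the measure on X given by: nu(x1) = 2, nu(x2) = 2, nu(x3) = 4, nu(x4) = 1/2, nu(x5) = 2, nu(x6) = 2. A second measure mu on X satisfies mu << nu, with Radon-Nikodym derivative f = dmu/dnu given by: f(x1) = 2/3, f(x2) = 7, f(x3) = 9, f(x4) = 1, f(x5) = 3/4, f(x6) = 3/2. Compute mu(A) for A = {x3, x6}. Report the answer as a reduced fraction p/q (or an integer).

By the defining property of the Radon-Nikodym derivative, for every measurable set A,
  mu(A) = integral_A f dnu.
Since nu is a discrete measure concentrated on the atoms of X, the integral over A reduces to the sum
  mu(A) = sum_{x in A} f(x) * nu({x}).
Computing each term:
  x3: f(x3) * nu(x3) = 9 * 4 = 36.
  x6: f(x6) * nu(x6) = 3/2 * 2 = 3.
Summing: mu(A) = 36 + 3 = 39.

39


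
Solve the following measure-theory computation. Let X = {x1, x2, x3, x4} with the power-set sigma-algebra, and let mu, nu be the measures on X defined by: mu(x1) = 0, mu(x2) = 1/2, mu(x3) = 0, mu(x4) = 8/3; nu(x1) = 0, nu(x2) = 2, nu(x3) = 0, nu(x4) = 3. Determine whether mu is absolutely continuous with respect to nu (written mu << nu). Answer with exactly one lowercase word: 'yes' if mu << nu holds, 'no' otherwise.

mu << nu means: every nu-null measurable set is also mu-null; equivalently, for every atom x, if nu({x}) = 0 then mu({x}) = 0.
Checking each atom:
  x1: nu = 0, mu = 0 -> consistent with mu << nu.
  x2: nu = 2 > 0 -> no constraint.
  x3: nu = 0, mu = 0 -> consistent with mu << nu.
  x4: nu = 3 > 0 -> no constraint.
No atom violates the condition. Therefore mu << nu.

yes


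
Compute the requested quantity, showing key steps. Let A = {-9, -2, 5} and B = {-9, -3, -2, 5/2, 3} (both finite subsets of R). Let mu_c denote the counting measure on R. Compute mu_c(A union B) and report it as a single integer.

Counting measure on a finite set equals cardinality. By inclusion-exclusion, |A union B| = |A| + |B| - |A cap B|.
|A| = 3, |B| = 5, |A cap B| = 2.
So mu_c(A union B) = 3 + 5 - 2 = 6.

6


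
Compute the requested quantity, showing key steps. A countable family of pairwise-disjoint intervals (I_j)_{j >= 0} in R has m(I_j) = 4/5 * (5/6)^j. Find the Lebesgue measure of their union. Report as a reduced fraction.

By countable additivity of the Lebesgue measure on pairwise disjoint measurable sets,
  m(union_{j >= 0} I_j) = sum_{j >= 0} m(I_j) = sum_{j >= 0} a * r^j,
  with a = 4/5 and r = 5/6.
Since 0 < r = 5/6 < 1, the geometric series converges:
  sum_{j >= 0} a * r^j = a / (1 - r).
  = 4/5 / (1 - 5/6)
  = 4/5 / (1/6)
  = 24/5.

24/5


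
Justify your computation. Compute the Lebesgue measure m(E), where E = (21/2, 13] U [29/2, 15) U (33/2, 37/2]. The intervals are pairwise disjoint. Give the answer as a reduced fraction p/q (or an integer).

For pairwise disjoint intervals, m(union_i I_i) = sum_i m(I_i),
and m is invariant under swapping open/closed endpoints (single points have measure 0).
So m(E) = sum_i (b_i - a_i).
  I_1 has length 13 - 21/2 = 5/2.
  I_2 has length 15 - 29/2 = 1/2.
  I_3 has length 37/2 - 33/2 = 2.
Summing:
  m(E) = 5/2 + 1/2 + 2 = 5.

5


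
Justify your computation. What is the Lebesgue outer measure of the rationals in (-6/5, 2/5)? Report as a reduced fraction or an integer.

Q cap (-6/5, 2/5) is countable; list its elements as q_1, q_2, ... . Fix eps > 0 and cover the k-th point by an interval of length eps * 2^(-k). The cover has total length eps * sum_{k>=1} 2^(-k) = eps, so by definition of outer measure m*(Q cap (-6/5, 2/5)) <= eps. Since eps was arbitrary and m* >= 0, the outer measure is 0.

0


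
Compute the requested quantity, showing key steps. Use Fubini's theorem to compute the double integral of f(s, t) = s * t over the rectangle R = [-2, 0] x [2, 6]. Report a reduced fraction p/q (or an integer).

f(s, t) is a tensor product of a function of s and a function of t, and both factors are bounded continuous (hence Lebesgue integrable) on the rectangle, so Fubini's theorem applies:
  integral_R f d(m x m) = (integral_a1^b1 s ds) * (integral_a2^b2 t dt).
Inner integral in s: integral_{-2}^{0} s ds = (0^2 - (-2)^2)/2
  = -2.
Inner integral in t: integral_{2}^{6} t dt = (6^2 - 2^2)/2
  = 16.
Product: (-2) * (16) = -32.

-32


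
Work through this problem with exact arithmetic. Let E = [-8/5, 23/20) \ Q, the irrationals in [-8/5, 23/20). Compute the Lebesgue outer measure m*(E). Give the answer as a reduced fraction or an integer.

The interval I = [-8/5, 23/20) has m(I) = 23/20 - (-8/5) = 11/4 (endpoints are measure-zero, so open/closed/half-open agree). Write I = (I cap Q) u (I \ Q). The rationals in I are countable, so m*(I cap Q) = 0 (cover each rational by intervals whose total length is arbitrarily small). By countable subadditivity m*(I) <= m*(I cap Q) + m*(I \ Q), hence m*(I \ Q) >= m(I) = 11/4. The reverse inequality m*(I \ Q) <= m*(I) = 11/4 is trivial since (I \ Q) is a subset of I. Therefore m*(I \ Q) = 11/4.

11/4


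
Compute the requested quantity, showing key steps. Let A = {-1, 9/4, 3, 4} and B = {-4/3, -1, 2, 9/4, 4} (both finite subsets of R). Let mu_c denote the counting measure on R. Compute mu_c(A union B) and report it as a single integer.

Counting measure on a finite set equals cardinality. By inclusion-exclusion, |A union B| = |A| + |B| - |A cap B|.
|A| = 4, |B| = 5, |A cap B| = 3.
So mu_c(A union B) = 4 + 5 - 3 = 6.

6


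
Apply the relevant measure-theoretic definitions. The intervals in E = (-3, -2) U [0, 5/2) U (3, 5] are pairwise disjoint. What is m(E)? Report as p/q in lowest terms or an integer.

For pairwise disjoint intervals, m(union_i I_i) = sum_i m(I_i),
and m is invariant under swapping open/closed endpoints (single points have measure 0).
So m(E) = sum_i (b_i - a_i).
  I_1 has length -2 - (-3) = 1.
  I_2 has length 5/2 - 0 = 5/2.
  I_3 has length 5 - 3 = 2.
Summing:
  m(E) = 1 + 5/2 + 2 = 11/2.

11/2


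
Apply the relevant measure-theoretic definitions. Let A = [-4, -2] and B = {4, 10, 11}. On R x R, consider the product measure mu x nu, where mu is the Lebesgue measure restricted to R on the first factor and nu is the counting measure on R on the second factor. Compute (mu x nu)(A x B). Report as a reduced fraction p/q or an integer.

For a measurable rectangle A x B, the product measure satisfies
  (mu x nu)(A x B) = mu(A) * nu(B).
  mu(A) = 2.
  nu(B) = 3.
  (mu x nu)(A x B) = 2 * 3 = 6.

6


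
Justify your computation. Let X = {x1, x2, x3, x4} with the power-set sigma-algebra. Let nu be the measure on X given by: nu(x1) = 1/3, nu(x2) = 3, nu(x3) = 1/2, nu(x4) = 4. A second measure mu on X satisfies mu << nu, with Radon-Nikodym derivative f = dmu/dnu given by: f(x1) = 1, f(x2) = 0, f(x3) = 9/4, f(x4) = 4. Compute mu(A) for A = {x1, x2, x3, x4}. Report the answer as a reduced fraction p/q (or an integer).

By the defining property of the Radon-Nikodym derivative, for every measurable set A,
  mu(A) = integral_A f dnu.
Since nu is a discrete measure concentrated on the atoms of X, the integral over A reduces to the sum
  mu(A) = sum_{x in A} f(x) * nu({x}).
Computing each term:
  x1: f(x1) * nu(x1) = 1 * 1/3 = 1/3.
  x2: f(x2) * nu(x2) = 0 * 3 = 0.
  x3: f(x3) * nu(x3) = 9/4 * 1/2 = 9/8.
  x4: f(x4) * nu(x4) = 4 * 4 = 16.
Summing: mu(A) = 1/3 + 0 + 9/8 + 16 = 419/24.

419/24


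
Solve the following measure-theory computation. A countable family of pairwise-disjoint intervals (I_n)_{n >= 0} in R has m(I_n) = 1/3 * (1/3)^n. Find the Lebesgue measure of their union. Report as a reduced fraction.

By countable additivity of the Lebesgue measure on pairwise disjoint measurable sets,
  m(union_{n >= 0} I_n) = sum_{n >= 0} m(I_n) = sum_{n >= 0} a * r^n,
  with a = 1/3 and r = 1/3.
Since 0 < r = 1/3 < 1, the geometric series converges:
  sum_{n >= 0} a * r^n = a / (1 - r).
  = 1/3 / (1 - 1/3)
  = 1/3 / (2/3)
  = 1/2.

1/2


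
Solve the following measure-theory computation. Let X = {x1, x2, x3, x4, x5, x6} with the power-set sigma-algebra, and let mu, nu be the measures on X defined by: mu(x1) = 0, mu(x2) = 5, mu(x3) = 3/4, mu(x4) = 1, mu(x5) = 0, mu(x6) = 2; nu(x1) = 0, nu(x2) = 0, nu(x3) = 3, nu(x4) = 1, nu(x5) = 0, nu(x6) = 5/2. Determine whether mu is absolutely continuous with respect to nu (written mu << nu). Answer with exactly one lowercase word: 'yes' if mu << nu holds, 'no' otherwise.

mu << nu means: every nu-null measurable set is also mu-null; equivalently, for every atom x, if nu({x}) = 0 then mu({x}) = 0.
Checking each atom:
  x1: nu = 0, mu = 0 -> consistent with mu << nu.
  x2: nu = 0, mu = 5 > 0 -> violates mu << nu.
  x3: nu = 3 > 0 -> no constraint.
  x4: nu = 1 > 0 -> no constraint.
  x5: nu = 0, mu = 0 -> consistent with mu << nu.
  x6: nu = 5/2 > 0 -> no constraint.
The atom(s) x2 violate the condition (nu = 0 but mu > 0). Therefore mu is NOT absolutely continuous w.r.t. nu.

no


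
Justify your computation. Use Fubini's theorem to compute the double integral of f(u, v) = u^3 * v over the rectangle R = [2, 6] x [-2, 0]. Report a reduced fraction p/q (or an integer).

f(u, v) is a tensor product of a function of u and a function of v, and both factors are bounded continuous (hence Lebesgue integrable) on the rectangle, so Fubini's theorem applies:
  integral_R f d(m x m) = (integral_a1^b1 u^3 du) * (integral_a2^b2 v dv).
Inner integral in u: integral_{2}^{6} u^3 du = (6^4 - 2^4)/4
  = 320.
Inner integral in v: integral_{-2}^{0} v dv = (0^2 - (-2)^2)/2
  = -2.
Product: (320) * (-2) = -640.

-640


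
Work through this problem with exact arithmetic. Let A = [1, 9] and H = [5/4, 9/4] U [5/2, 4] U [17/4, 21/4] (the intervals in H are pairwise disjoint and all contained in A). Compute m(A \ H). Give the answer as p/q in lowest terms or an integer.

The ambient interval has length m(A) = 9 - 1 = 8.
Since the holes are disjoint and sit inside A, by finite additivity
  m(H) = sum_i (b_i - a_i), and m(A \ H) = m(A) - m(H).
Computing the hole measures:
  m(H_1) = 9/4 - 5/4 = 1.
  m(H_2) = 4 - 5/2 = 3/2.
  m(H_3) = 21/4 - 17/4 = 1.
Summed: m(H) = 1 + 3/2 + 1 = 7/2.
So m(A \ H) = 8 - 7/2 = 9/2.

9/2


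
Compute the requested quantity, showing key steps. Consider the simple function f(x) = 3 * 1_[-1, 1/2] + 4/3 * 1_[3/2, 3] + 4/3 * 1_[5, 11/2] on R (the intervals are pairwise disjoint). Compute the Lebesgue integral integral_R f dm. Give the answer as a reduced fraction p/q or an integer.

For a simple function f = sum_i c_i * 1_{A_i} with disjoint A_i,
  integral f dm = sum_i c_i * m(A_i).
Lengths of the A_i:
  m(A_1) = 1/2 - (-1) = 3/2.
  m(A_2) = 3 - 3/2 = 3/2.
  m(A_3) = 11/2 - 5 = 1/2.
Contributions c_i * m(A_i):
  (3) * (3/2) = 9/2.
  (4/3) * (3/2) = 2.
  (4/3) * (1/2) = 2/3.
Total: 9/2 + 2 + 2/3 = 43/6.

43/6


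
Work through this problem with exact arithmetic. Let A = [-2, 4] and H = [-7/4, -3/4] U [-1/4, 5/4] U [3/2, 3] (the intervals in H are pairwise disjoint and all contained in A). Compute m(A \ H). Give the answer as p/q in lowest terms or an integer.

The ambient interval has length m(A) = 4 - (-2) = 6.
Since the holes are disjoint and sit inside A, by finite additivity
  m(H) = sum_i (b_i - a_i), and m(A \ H) = m(A) - m(H).
Computing the hole measures:
  m(H_1) = -3/4 - (-7/4) = 1.
  m(H_2) = 5/4 - (-1/4) = 3/2.
  m(H_3) = 3 - 3/2 = 3/2.
Summed: m(H) = 1 + 3/2 + 3/2 = 4.
So m(A \ H) = 6 - 4 = 2.

2


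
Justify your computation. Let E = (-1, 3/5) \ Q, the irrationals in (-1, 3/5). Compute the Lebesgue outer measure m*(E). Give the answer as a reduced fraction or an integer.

The interval I = (-1, 3/5) has m(I) = 3/5 - (-1) = 8/5 (endpoints are measure-zero, so open/closed/half-open agree). Write I = (I cap Q) u (I \ Q). The rationals in I are countable, so m*(I cap Q) = 0 (cover each rational by intervals whose total length is arbitrarily small). By countable subadditivity m*(I) <= m*(I cap Q) + m*(I \ Q), hence m*(I \ Q) >= m(I) = 8/5. The reverse inequality m*(I \ Q) <= m*(I) = 8/5 is trivial since (I \ Q) is a subset of I. Therefore m*(I \ Q) = 8/5.

8/5


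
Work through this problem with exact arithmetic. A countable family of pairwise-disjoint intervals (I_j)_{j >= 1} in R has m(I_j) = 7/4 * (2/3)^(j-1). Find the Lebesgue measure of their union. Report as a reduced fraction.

By countable additivity of the Lebesgue measure on pairwise disjoint measurable sets,
  m(union_{j >= 1} I_j) = sum_{j >= 1} m(I_j) = sum_{j >= 1} a * r^(j-1),
  with a = 7/4 and r = 2/3.
Since 0 < r = 2/3 < 1, the geometric series converges:
  sum_{j >= 1} a * r^(j-1) = a / (1 - r).
  = 7/4 / (1 - 2/3)
  = 7/4 / (1/3)
  = 21/4.

21/4


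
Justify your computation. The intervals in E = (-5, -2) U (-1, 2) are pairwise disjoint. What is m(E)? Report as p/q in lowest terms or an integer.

For pairwise disjoint intervals, m(union_i I_i) = sum_i m(I_i),
and m is invariant under swapping open/closed endpoints (single points have measure 0).
So m(E) = sum_i (b_i - a_i).
  I_1 has length -2 - (-5) = 3.
  I_2 has length 2 - (-1) = 3.
Summing:
  m(E) = 3 + 3 = 6.

6


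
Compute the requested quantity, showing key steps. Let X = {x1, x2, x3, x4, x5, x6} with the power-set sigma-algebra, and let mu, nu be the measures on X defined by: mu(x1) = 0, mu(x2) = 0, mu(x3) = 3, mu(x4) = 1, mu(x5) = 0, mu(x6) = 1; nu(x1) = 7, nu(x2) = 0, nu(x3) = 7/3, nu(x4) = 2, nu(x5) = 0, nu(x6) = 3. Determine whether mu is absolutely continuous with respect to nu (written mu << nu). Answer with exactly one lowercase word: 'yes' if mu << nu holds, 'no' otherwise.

mu << nu means: every nu-null measurable set is also mu-null; equivalently, for every atom x, if nu({x}) = 0 then mu({x}) = 0.
Checking each atom:
  x1: nu = 7 > 0 -> no constraint.
  x2: nu = 0, mu = 0 -> consistent with mu << nu.
  x3: nu = 7/3 > 0 -> no constraint.
  x4: nu = 2 > 0 -> no constraint.
  x5: nu = 0, mu = 0 -> consistent with mu << nu.
  x6: nu = 3 > 0 -> no constraint.
No atom violates the condition. Therefore mu << nu.

yes


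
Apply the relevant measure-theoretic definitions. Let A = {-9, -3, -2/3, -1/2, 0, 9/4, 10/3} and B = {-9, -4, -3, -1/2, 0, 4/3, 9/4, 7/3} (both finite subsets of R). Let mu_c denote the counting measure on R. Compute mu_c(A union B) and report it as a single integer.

Counting measure on a finite set equals cardinality. By inclusion-exclusion, |A union B| = |A| + |B| - |A cap B|.
|A| = 7, |B| = 8, |A cap B| = 5.
So mu_c(A union B) = 7 + 8 - 5 = 10.

10


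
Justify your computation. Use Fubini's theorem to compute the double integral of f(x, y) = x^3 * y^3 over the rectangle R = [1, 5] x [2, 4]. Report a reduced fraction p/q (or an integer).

f(x, y) is a tensor product of a function of x and a function of y, and both factors are bounded continuous (hence Lebesgue integrable) on the rectangle, so Fubini's theorem applies:
  integral_R f d(m x m) = (integral_a1^b1 x^3 dx) * (integral_a2^b2 y^3 dy).
Inner integral in x: integral_{1}^{5} x^3 dx = (5^4 - 1^4)/4
  = 156.
Inner integral in y: integral_{2}^{4} y^3 dy = (4^4 - 2^4)/4
  = 60.
Product: (156) * (60) = 9360.

9360


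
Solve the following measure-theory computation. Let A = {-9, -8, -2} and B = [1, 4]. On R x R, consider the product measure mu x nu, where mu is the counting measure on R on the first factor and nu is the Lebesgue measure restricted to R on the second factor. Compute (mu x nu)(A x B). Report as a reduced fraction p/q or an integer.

For a measurable rectangle A x B, the product measure satisfies
  (mu x nu)(A x B) = mu(A) * nu(B).
  mu(A) = 3.
  nu(B) = 3.
  (mu x nu)(A x B) = 3 * 3 = 9.

9


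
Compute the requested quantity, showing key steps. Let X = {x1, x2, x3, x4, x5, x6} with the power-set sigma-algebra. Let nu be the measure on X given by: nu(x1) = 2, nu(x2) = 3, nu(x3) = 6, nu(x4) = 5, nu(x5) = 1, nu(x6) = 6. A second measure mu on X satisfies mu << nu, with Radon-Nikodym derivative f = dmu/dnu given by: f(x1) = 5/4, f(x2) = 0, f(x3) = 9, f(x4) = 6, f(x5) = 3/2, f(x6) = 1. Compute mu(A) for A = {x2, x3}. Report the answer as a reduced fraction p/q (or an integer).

By the defining property of the Radon-Nikodym derivative, for every measurable set A,
  mu(A) = integral_A f dnu.
Since nu is a discrete measure concentrated on the atoms of X, the integral over A reduces to the sum
  mu(A) = sum_{x in A} f(x) * nu({x}).
Computing each term:
  x2: f(x2) * nu(x2) = 0 * 3 = 0.
  x3: f(x3) * nu(x3) = 9 * 6 = 54.
Summing: mu(A) = 0 + 54 = 54.

54


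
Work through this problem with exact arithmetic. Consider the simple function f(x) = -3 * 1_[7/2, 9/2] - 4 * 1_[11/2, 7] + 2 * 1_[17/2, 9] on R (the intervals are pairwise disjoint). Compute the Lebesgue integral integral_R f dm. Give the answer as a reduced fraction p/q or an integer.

For a simple function f = sum_i c_i * 1_{A_i} with disjoint A_i,
  integral f dm = sum_i c_i * m(A_i).
Lengths of the A_i:
  m(A_1) = 9/2 - 7/2 = 1.
  m(A_2) = 7 - 11/2 = 3/2.
  m(A_3) = 9 - 17/2 = 1/2.
Contributions c_i * m(A_i):
  (-3) * (1) = -3.
  (-4) * (3/2) = -6.
  (2) * (1/2) = 1.
Total: -3 - 6 + 1 = -8.

-8


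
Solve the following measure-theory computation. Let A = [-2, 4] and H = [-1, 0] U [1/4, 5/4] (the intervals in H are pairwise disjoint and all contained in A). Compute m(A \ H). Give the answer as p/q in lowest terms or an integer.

The ambient interval has length m(A) = 4 - (-2) = 6.
Since the holes are disjoint and sit inside A, by finite additivity
  m(H) = sum_i (b_i - a_i), and m(A \ H) = m(A) - m(H).
Computing the hole measures:
  m(H_1) = 0 - (-1) = 1.
  m(H_2) = 5/4 - 1/4 = 1.
Summed: m(H) = 1 + 1 = 2.
So m(A \ H) = 6 - 2 = 4.

4


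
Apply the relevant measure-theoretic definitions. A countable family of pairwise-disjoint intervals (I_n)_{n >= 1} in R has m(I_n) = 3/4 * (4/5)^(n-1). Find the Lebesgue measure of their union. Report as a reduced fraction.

By countable additivity of the Lebesgue measure on pairwise disjoint measurable sets,
  m(union_{n >= 1} I_n) = sum_{n >= 1} m(I_n) = sum_{n >= 1} a * r^(n-1),
  with a = 3/4 and r = 4/5.
Since 0 < r = 4/5 < 1, the geometric series converges:
  sum_{n >= 1} a * r^(n-1) = a / (1 - r).
  = 3/4 / (1 - 4/5)
  = 3/4 / (1/5)
  = 15/4.

15/4


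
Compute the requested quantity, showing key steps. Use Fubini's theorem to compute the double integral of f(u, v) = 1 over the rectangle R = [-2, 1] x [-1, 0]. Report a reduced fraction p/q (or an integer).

f(u, v) is a tensor product of a function of u and a function of v, and both factors are bounded continuous (hence Lebesgue integrable) on the rectangle, so Fubini's theorem applies:
  integral_R f d(m x m) = (integral_a1^b1 1 du) * (integral_a2^b2 1 dv).
Inner integral in u: integral_{-2}^{1} 1 du = (1^1 - (-2)^1)/1
  = 3.
Inner integral in v: integral_{-1}^{0} 1 dv = (0^1 - (-1)^1)/1
  = 1.
Product: (3) * (1) = 3.

3


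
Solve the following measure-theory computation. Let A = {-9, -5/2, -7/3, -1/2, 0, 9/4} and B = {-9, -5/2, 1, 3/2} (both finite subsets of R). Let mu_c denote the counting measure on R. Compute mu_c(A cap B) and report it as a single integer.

Counting measure on a finite set equals cardinality. mu_c(A cap B) = |A cap B| (elements appearing in both).
Enumerating the elements of A that also lie in B gives 2 element(s).
So mu_c(A cap B) = 2.

2


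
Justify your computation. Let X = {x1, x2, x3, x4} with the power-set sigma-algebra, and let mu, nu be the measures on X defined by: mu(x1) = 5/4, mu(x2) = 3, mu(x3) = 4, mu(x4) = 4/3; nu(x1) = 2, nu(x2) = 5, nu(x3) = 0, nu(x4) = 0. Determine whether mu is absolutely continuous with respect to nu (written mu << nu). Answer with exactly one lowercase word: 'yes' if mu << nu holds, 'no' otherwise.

mu << nu means: every nu-null measurable set is also mu-null; equivalently, for every atom x, if nu({x}) = 0 then mu({x}) = 0.
Checking each atom:
  x1: nu = 2 > 0 -> no constraint.
  x2: nu = 5 > 0 -> no constraint.
  x3: nu = 0, mu = 4 > 0 -> violates mu << nu.
  x4: nu = 0, mu = 4/3 > 0 -> violates mu << nu.
The atom(s) x3, x4 violate the condition (nu = 0 but mu > 0). Therefore mu is NOT absolutely continuous w.r.t. nu.

no


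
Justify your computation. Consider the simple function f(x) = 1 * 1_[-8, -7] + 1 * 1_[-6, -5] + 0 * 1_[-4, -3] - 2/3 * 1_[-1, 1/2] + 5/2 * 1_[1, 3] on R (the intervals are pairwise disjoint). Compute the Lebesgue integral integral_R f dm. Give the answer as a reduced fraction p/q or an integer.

For a simple function f = sum_i c_i * 1_{A_i} with disjoint A_i,
  integral f dm = sum_i c_i * m(A_i).
Lengths of the A_i:
  m(A_1) = -7 - (-8) = 1.
  m(A_2) = -5 - (-6) = 1.
  m(A_3) = -3 - (-4) = 1.
  m(A_4) = 1/2 - (-1) = 3/2.
  m(A_5) = 3 - 1 = 2.
Contributions c_i * m(A_i):
  (1) * (1) = 1.
  (1) * (1) = 1.
  (0) * (1) = 0.
  (-2/3) * (3/2) = -1.
  (5/2) * (2) = 5.
Total: 1 + 1 + 0 - 1 + 5 = 6.

6


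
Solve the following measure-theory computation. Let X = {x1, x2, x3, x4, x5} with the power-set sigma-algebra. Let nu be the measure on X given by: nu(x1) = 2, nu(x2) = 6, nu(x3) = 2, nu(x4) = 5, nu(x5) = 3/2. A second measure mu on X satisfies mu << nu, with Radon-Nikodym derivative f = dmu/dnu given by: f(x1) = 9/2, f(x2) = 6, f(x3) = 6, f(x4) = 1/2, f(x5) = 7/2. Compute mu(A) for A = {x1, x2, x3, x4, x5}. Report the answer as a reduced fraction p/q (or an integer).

By the defining property of the Radon-Nikodym derivative, for every measurable set A,
  mu(A) = integral_A f dnu.
Since nu is a discrete measure concentrated on the atoms of X, the integral over A reduces to the sum
  mu(A) = sum_{x in A} f(x) * nu({x}).
Computing each term:
  x1: f(x1) * nu(x1) = 9/2 * 2 = 9.
  x2: f(x2) * nu(x2) = 6 * 6 = 36.
  x3: f(x3) * nu(x3) = 6 * 2 = 12.
  x4: f(x4) * nu(x4) = 1/2 * 5 = 5/2.
  x5: f(x5) * nu(x5) = 7/2 * 3/2 = 21/4.
Summing: mu(A) = 9 + 36 + 12 + 5/2 + 21/4 = 259/4.

259/4


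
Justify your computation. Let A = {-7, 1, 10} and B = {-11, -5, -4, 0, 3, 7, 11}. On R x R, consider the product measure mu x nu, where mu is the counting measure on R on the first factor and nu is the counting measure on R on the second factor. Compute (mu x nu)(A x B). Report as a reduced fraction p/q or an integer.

For a measurable rectangle A x B, the product measure satisfies
  (mu x nu)(A x B) = mu(A) * nu(B).
  mu(A) = 3.
  nu(B) = 7.
  (mu x nu)(A x B) = 3 * 7 = 21.

21


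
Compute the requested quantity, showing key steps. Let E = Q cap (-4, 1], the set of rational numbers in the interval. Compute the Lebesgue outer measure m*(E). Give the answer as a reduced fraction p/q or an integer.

E = Q cap (-4, 1] is a subset of Q, which is countable. Enumerate Q = {q_1, q_2, ...}; for any eps > 0, cover q_k by the open interval (q_k - eps/2^(k+1), q_k + eps/2^(k+1)), of length eps/2^k. The total cover length is sum_{k>=1} eps/2^k = eps. Hence m*(E) <= m*(Q) <= eps for every eps > 0, and since outer measure is non-negative, m*(E) = 0.

0


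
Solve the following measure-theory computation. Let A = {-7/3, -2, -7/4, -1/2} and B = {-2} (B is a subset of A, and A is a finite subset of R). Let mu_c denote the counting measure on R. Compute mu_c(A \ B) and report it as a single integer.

Counting measure assigns mu_c(E) = |E| (number of elements) when E is finite. For B subset A, A \ B is the set of elements of A not in B, so |A \ B| = |A| - |B|.
|A| = 4, |B| = 1, so mu_c(A \ B) = 4 - 1 = 3.

3


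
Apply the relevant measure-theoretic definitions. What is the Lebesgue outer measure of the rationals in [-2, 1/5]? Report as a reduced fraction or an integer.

E = Q cap [-2, 1/5] is a subset of Q, which is countable. Enumerate Q = {q_1, q_2, ...}; for any eps > 0, cover q_k by the open interval (q_k - eps/2^(k+1), q_k + eps/2^(k+1)), of length eps/2^k. The total cover length is sum_{k>=1} eps/2^k = eps. Hence m*(E) <= m*(Q) <= eps for every eps > 0, and since outer measure is non-negative, m*(E) = 0.

0


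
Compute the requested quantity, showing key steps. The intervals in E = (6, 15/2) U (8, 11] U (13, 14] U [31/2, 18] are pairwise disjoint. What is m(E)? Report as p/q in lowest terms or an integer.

For pairwise disjoint intervals, m(union_i I_i) = sum_i m(I_i),
and m is invariant under swapping open/closed endpoints (single points have measure 0).
So m(E) = sum_i (b_i - a_i).
  I_1 has length 15/2 - 6 = 3/2.
  I_2 has length 11 - 8 = 3.
  I_3 has length 14 - 13 = 1.
  I_4 has length 18 - 31/2 = 5/2.
Summing:
  m(E) = 3/2 + 3 + 1 + 5/2 = 8.

8


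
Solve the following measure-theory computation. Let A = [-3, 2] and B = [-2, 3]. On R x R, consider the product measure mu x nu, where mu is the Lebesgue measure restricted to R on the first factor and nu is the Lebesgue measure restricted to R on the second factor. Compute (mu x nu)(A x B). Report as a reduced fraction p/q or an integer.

For a measurable rectangle A x B, the product measure satisfies
  (mu x nu)(A x B) = mu(A) * nu(B).
  mu(A) = 5.
  nu(B) = 5.
  (mu x nu)(A x B) = 5 * 5 = 25.

25


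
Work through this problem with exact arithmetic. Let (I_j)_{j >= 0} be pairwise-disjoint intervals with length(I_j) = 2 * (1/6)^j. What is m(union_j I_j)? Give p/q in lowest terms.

By countable additivity of the Lebesgue measure on pairwise disjoint measurable sets,
  m(union_{j >= 0} I_j) = sum_{j >= 0} m(I_j) = sum_{j >= 0} a * r^j,
  with a = 2 and r = 1/6.
Since 0 < r = 1/6 < 1, the geometric series converges:
  sum_{j >= 0} a * r^j = a / (1 - r).
  = 2 / (1 - 1/6)
  = 2 / (5/6)
  = 12/5.

12/5


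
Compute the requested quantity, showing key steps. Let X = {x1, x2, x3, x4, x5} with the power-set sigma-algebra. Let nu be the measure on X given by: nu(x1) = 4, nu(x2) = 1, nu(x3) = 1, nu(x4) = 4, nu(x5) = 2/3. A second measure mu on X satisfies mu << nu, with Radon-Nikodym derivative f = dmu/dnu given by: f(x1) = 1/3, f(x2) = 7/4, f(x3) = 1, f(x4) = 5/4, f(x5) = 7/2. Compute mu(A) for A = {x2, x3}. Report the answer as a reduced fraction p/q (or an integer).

By the defining property of the Radon-Nikodym derivative, for every measurable set A,
  mu(A) = integral_A f dnu.
Since nu is a discrete measure concentrated on the atoms of X, the integral over A reduces to the sum
  mu(A) = sum_{x in A} f(x) * nu({x}).
Computing each term:
  x2: f(x2) * nu(x2) = 7/4 * 1 = 7/4.
  x3: f(x3) * nu(x3) = 1 * 1 = 1.
Summing: mu(A) = 7/4 + 1 = 11/4.

11/4


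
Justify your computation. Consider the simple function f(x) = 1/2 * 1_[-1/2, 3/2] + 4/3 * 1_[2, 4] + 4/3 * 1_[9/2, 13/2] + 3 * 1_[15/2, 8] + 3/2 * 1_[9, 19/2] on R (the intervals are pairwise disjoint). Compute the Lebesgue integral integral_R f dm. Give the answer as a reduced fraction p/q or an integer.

For a simple function f = sum_i c_i * 1_{A_i} with disjoint A_i,
  integral f dm = sum_i c_i * m(A_i).
Lengths of the A_i:
  m(A_1) = 3/2 - (-1/2) = 2.
  m(A_2) = 4 - 2 = 2.
  m(A_3) = 13/2 - 9/2 = 2.
  m(A_4) = 8 - 15/2 = 1/2.
  m(A_5) = 19/2 - 9 = 1/2.
Contributions c_i * m(A_i):
  (1/2) * (2) = 1.
  (4/3) * (2) = 8/3.
  (4/3) * (2) = 8/3.
  (3) * (1/2) = 3/2.
  (3/2) * (1/2) = 3/4.
Total: 1 + 8/3 + 8/3 + 3/2 + 3/4 = 103/12.

103/12


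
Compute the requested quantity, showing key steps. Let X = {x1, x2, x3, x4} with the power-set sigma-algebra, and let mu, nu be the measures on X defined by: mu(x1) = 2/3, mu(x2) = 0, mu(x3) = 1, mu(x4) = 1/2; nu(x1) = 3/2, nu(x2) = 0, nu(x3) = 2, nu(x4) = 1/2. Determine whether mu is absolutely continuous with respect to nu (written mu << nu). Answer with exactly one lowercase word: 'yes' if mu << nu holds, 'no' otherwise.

mu << nu means: every nu-null measurable set is also mu-null; equivalently, for every atom x, if nu({x}) = 0 then mu({x}) = 0.
Checking each atom:
  x1: nu = 3/2 > 0 -> no constraint.
  x2: nu = 0, mu = 0 -> consistent with mu << nu.
  x3: nu = 2 > 0 -> no constraint.
  x4: nu = 1/2 > 0 -> no constraint.
No atom violates the condition. Therefore mu << nu.

yes


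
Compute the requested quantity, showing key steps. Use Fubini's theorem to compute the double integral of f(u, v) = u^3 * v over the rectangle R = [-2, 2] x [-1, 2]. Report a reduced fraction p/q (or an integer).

f(u, v) is a tensor product of a function of u and a function of v, and both factors are bounded continuous (hence Lebesgue integrable) on the rectangle, so Fubini's theorem applies:
  integral_R f d(m x m) = (integral_a1^b1 u^3 du) * (integral_a2^b2 v dv).
Inner integral in u: integral_{-2}^{2} u^3 du = (2^4 - (-2)^4)/4
  = 0.
Inner integral in v: integral_{-1}^{2} v dv = (2^2 - (-1)^2)/2
  = 3/2.
Product: (0) * (3/2) = 0.

0


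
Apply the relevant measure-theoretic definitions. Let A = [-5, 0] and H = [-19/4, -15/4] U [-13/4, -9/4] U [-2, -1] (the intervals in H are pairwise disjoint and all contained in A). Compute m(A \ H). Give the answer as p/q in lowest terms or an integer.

The ambient interval has length m(A) = 0 - (-5) = 5.
Since the holes are disjoint and sit inside A, by finite additivity
  m(H) = sum_i (b_i - a_i), and m(A \ H) = m(A) - m(H).
Computing the hole measures:
  m(H_1) = -15/4 - (-19/4) = 1.
  m(H_2) = -9/4 - (-13/4) = 1.
  m(H_3) = -1 - (-2) = 1.
Summed: m(H) = 1 + 1 + 1 = 3.
So m(A \ H) = 5 - 3 = 2.

2


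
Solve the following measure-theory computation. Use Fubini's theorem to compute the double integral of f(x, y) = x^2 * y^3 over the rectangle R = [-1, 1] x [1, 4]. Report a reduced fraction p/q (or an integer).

f(x, y) is a tensor product of a function of x and a function of y, and both factors are bounded continuous (hence Lebesgue integrable) on the rectangle, so Fubini's theorem applies:
  integral_R f d(m x m) = (integral_a1^b1 x^2 dx) * (integral_a2^b2 y^3 dy).
Inner integral in x: integral_{-1}^{1} x^2 dx = (1^3 - (-1)^3)/3
  = 2/3.
Inner integral in y: integral_{1}^{4} y^3 dy = (4^4 - 1^4)/4
  = 255/4.
Product: (2/3) * (255/4) = 85/2.

85/2


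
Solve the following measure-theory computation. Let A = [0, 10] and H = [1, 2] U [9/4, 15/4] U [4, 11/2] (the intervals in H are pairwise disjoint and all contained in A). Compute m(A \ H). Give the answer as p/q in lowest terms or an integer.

The ambient interval has length m(A) = 10 - 0 = 10.
Since the holes are disjoint and sit inside A, by finite additivity
  m(H) = sum_i (b_i - a_i), and m(A \ H) = m(A) - m(H).
Computing the hole measures:
  m(H_1) = 2 - 1 = 1.
  m(H_2) = 15/4 - 9/4 = 3/2.
  m(H_3) = 11/2 - 4 = 3/2.
Summed: m(H) = 1 + 3/2 + 3/2 = 4.
So m(A \ H) = 10 - 4 = 6.

6


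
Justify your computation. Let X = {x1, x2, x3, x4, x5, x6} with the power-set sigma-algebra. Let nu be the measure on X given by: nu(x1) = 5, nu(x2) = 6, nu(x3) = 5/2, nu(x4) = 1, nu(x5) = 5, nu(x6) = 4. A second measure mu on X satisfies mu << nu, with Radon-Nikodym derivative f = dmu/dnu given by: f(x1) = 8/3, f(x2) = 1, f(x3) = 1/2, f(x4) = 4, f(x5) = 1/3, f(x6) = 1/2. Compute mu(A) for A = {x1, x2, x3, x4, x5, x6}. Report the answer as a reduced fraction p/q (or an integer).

By the defining property of the Radon-Nikodym derivative, for every measurable set A,
  mu(A) = integral_A f dnu.
Since nu is a discrete measure concentrated on the atoms of X, the integral over A reduces to the sum
  mu(A) = sum_{x in A} f(x) * nu({x}).
Computing each term:
  x1: f(x1) * nu(x1) = 8/3 * 5 = 40/3.
  x2: f(x2) * nu(x2) = 1 * 6 = 6.
  x3: f(x3) * nu(x3) = 1/2 * 5/2 = 5/4.
  x4: f(x4) * nu(x4) = 4 * 1 = 4.
  x5: f(x5) * nu(x5) = 1/3 * 5 = 5/3.
  x6: f(x6) * nu(x6) = 1/2 * 4 = 2.
Summing: mu(A) = 40/3 + 6 + 5/4 + 4 + 5/3 + 2 = 113/4.

113/4


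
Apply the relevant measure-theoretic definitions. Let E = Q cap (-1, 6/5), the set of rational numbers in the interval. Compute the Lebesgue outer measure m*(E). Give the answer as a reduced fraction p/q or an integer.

Q cap (-1, 6/5) is countable; list its elements as q_1, q_2, ... . Fix eps > 0 and cover the k-th point by an interval of length eps * 2^(-k). The cover has total length eps * sum_{k>=1} 2^(-k) = eps, so by definition of outer measure m*(Q cap (-1, 6/5)) <= eps. Since eps was arbitrary and m* >= 0, the outer measure is 0.

0


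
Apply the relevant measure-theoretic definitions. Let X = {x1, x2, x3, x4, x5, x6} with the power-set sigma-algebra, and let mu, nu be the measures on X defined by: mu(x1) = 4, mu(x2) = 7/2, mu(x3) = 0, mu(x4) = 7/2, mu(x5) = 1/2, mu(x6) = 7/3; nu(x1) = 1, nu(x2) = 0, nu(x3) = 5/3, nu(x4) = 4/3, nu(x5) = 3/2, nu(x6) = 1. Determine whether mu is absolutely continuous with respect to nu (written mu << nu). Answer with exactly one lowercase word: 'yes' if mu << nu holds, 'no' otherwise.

mu << nu means: every nu-null measurable set is also mu-null; equivalently, for every atom x, if nu({x}) = 0 then mu({x}) = 0.
Checking each atom:
  x1: nu = 1 > 0 -> no constraint.
  x2: nu = 0, mu = 7/2 > 0 -> violates mu << nu.
  x3: nu = 5/3 > 0 -> no constraint.
  x4: nu = 4/3 > 0 -> no constraint.
  x5: nu = 3/2 > 0 -> no constraint.
  x6: nu = 1 > 0 -> no constraint.
The atom(s) x2 violate the condition (nu = 0 but mu > 0). Therefore mu is NOT absolutely continuous w.r.t. nu.

no
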